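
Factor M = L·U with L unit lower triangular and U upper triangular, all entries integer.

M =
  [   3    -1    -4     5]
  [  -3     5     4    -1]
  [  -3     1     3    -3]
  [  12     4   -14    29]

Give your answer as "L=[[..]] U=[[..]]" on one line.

L=[[1,0,0,0],[-1,1,0,0],[-1,0,1,0],[4,2,-2,1]] U=[[3,-1,-4,5],[0,4,0,4],[0,0,-1,2],[0,0,0,5]]

  r1 -= -1·r0 → [0,4,0,4]
  r2 -= -1·r0 → [0,0,-1,2]
  r3 -= 4·r0 → [0,8,2,9]
  r2 -= 0·r1 → [0,0,-1,2]
  r3 -= 2·r1 → [0,0,2,1]
  r3 -= -2·r2 → [0,0,0,5]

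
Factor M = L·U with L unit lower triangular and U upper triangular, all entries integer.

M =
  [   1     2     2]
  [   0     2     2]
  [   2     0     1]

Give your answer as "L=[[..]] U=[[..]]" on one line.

  row1 -= 0·row0 → [0,2,2]
  row2 -= 2·row0 → [0,-4,-3]
  row2 -= -2·row1 → [0,0,1]

L=[[1,0,0],[0,1,0],[2,-2,1]] U=[[1,2,2],[0,2,2],[0,0,1]]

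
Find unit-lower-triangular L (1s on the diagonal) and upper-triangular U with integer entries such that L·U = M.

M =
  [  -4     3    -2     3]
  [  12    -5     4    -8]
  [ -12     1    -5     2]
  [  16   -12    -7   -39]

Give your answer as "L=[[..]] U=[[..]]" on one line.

  R1 -= -3·R0 → [0,4,-2,1]
  R2 -= 3·R0 → [0,-8,1,-7]
  R3 -= -4·R0 → [0,0,-15,-27]
  R2 -= -2·R1 → [0,0,-3,-5]
  R3 -= 0·R1 → [0,0,-15,-27]
  R3 -= 5·R2 → [0,0,0,-2]

L=[[1,0,0,0],[-3,1,0,0],[3,-2,1,0],[-4,0,5,1]] U=[[-4,3,-2,3],[0,4,-2,1],[0,0,-3,-5],[0,0,0,-2]]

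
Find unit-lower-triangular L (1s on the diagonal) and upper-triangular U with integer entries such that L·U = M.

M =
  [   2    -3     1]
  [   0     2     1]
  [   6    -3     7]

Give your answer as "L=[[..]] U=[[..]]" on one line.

  R1 -= 0·R0 → [0,2,1]
  R2 -= 3·R0 → [0,6,4]
  R2 -= 3·R1 → [0,0,1]

L=[[1,0,0],[0,1,0],[3,3,1]] U=[[2,-3,1],[0,2,1],[0,0,1]]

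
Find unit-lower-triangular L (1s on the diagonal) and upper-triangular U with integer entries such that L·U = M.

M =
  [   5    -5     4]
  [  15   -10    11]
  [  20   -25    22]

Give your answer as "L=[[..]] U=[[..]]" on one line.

  r1 -= 3·r0 → [0,5,-1]
  r2 -= 4·r0 → [0,-5,6]
  r2 -= -1·r1 → [0,0,5]

L=[[1,0,0],[3,1,0],[4,-1,1]] U=[[5,-5,4],[0,5,-1],[0,0,5]]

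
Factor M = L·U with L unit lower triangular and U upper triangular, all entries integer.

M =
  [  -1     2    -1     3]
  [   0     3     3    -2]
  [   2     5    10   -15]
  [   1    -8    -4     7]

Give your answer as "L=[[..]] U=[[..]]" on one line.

L=[[1,0,0,0],[0,1,0,0],[-2,3,1,0],[-1,-2,-1,1]] U=[[-1,2,-1,3],[0,3,3,-2],[0,0,-1,-3],[0,0,0,3]]

  r1 -= 0·r0 → [0,3,3,-2]
  r2 -= -2·r0 → [0,9,8,-9]
  r3 -= -1·r0 → [0,-6,-5,10]
  r2 -= 3·r1 → [0,0,-1,-3]
  r3 -= -2·r1 → [0,0,1,6]
  r3 -= -1·r2 → [0,0,0,3]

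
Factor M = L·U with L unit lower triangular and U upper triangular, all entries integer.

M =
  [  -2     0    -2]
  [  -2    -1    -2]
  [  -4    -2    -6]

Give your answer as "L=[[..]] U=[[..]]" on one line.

  row1 -= 1·row0 → [0,-1,0]
  row2 -= 2·row0 → [0,-2,-2]
  row2 -= 2·row1 → [0,0,-2]

L=[[1,0,0],[1,1,0],[2,2,1]] U=[[-2,0,-2],[0,-1,0],[0,0,-2]]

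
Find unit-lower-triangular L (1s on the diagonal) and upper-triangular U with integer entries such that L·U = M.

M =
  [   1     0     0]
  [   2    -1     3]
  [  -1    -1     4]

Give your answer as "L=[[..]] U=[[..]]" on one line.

L=[[1,0,0],[2,1,0],[-1,1,1]] U=[[1,0,0],[0,-1,3],[0,0,1]]

  R1 -= 2·R0 → [0,-1,3]
  R2 -= -1·R0 → [0,-1,4]
  R2 -= 1·R1 → [0,0,1]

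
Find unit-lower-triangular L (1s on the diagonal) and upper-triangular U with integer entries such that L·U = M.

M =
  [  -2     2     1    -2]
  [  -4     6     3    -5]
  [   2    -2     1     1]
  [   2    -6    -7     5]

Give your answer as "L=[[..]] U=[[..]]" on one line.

  row1 -= 2·row0 → [0,2,1,-1]
  row2 -= -1·row0 → [0,0,2,-1]
  row3 -= -1·row0 → [0,-4,-6,3]
  row2 -= 0·row1 → [0,0,2,-1]
  row3 -= -2·row1 → [0,0,-4,1]
  row3 -= -2·row2 → [0,0,0,-1]

L=[[1,0,0,0],[2,1,0,0],[-1,0,1,0],[-1,-2,-2,1]] U=[[-2,2,1,-2],[0,2,1,-1],[0,0,2,-1],[0,0,0,-1]]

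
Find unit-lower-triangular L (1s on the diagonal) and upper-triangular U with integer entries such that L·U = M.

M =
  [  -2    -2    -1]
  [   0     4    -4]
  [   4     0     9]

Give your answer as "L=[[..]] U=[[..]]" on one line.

L=[[1,0,0],[0,1,0],[-2,-1,1]] U=[[-2,-2,-1],[0,4,-4],[0,0,3]]

  r1 -= 0·r0 → [0,4,-4]
  r2 -= -2·r0 → [0,-4,7]
  r2 -= -1·r1 → [0,0,3]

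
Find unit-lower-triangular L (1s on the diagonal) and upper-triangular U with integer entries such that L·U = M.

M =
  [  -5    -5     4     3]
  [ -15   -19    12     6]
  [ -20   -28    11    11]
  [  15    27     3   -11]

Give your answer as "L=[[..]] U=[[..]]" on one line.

L=[[1,0,0,0],[3,1,0,0],[4,2,1,0],[-3,-3,-3,1]] U=[[-5,-5,4,3],[0,-4,0,-3],[0,0,-5,5],[0,0,0,4]]

  r1 -= 3·r0 → [0,-4,0,-3]
  r2 -= 4·r0 → [0,-8,-5,-1]
  r3 -= -3·r0 → [0,12,15,-2]
  r2 -= 2·r1 → [0,0,-5,5]
  r3 -= -3·r1 → [0,0,15,-11]
  r3 -= -3·r2 → [0,0,0,4]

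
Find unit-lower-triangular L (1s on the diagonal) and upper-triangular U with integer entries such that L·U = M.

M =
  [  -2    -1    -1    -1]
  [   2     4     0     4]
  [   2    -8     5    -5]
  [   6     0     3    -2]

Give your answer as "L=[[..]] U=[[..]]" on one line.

L=[[1,0,0,0],[-1,1,0,0],[-1,-3,1,0],[-3,-1,-1,1]] U=[[-2,-1,-1,-1],[0,3,-1,3],[0,0,1,3],[0,0,0,1]]

  R1 -= -1·R0 → [0,3,-1,3]
  R2 -= -1·R0 → [0,-9,4,-6]
  R3 -= -3·R0 → [0,-3,0,-5]
  R2 -= -3·R1 → [0,0,1,3]
  R3 -= -1·R1 → [0,0,-1,-2]
  R3 -= -1·R2 → [0,0,0,1]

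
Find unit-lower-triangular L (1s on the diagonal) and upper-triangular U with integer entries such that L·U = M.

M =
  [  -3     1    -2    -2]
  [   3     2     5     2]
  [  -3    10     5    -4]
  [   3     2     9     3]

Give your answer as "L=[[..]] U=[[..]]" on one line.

  row1 -= -1·row0 → [0,3,3,0]
  row2 -= 1·row0 → [0,9,7,-2]
  row3 -= -1·row0 → [0,3,7,1]
  row2 -= 3·row1 → [0,0,-2,-2]
  row3 -= 1·row1 → [0,0,4,1]
  row3 -= -2·row2 → [0,0,0,-3]

L=[[1,0,0,0],[-1,1,0,0],[1,3,1,0],[-1,1,-2,1]] U=[[-3,1,-2,-2],[0,3,3,0],[0,0,-2,-2],[0,0,0,-3]]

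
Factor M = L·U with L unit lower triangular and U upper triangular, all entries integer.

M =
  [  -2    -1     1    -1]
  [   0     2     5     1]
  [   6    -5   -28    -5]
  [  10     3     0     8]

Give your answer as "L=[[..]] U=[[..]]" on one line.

L=[[1,0,0,0],[0,1,0,0],[-3,-4,1,0],[-5,-1,-2,1]] U=[[-2,-1,1,-1],[0,2,5,1],[0,0,-5,-4],[0,0,0,-4]]

  R1 -= 0·R0 → [0,2,5,1]
  R2 -= -3·R0 → [0,-8,-25,-8]
  R3 -= -5·R0 → [0,-2,5,3]
  R2 -= -4·R1 → [0,0,-5,-4]
  R3 -= -1·R1 → [0,0,10,4]
  R3 -= -2·R2 → [0,0,0,-4]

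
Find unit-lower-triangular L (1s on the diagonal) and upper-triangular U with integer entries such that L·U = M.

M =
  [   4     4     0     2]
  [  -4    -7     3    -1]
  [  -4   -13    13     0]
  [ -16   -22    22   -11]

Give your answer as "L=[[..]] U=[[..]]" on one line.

  r1 -= -1·r0 → [0,-3,3,1]
  r2 -= -1·r0 → [0,-9,13,2]
  r3 -= -4·r0 → [0,-6,22,-3]
  r2 -= 3·r1 → [0,0,4,-1]
  r3 -= 2·r1 → [0,0,16,-5]
  r3 -= 4·r2 → [0,0,0,-1]

L=[[1,0,0,0],[-1,1,0,0],[-1,3,1,0],[-4,2,4,1]] U=[[4,4,0,2],[0,-3,3,1],[0,0,4,-1],[0,0,0,-1]]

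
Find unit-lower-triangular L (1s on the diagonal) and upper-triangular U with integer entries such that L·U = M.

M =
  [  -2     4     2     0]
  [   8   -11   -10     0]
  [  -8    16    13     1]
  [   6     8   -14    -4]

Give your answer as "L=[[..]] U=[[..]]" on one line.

L=[[1,0,0,0],[-4,1,0,0],[4,0,1,0],[-3,4,0,1]] U=[[-2,4,2,0],[0,5,-2,0],[0,0,5,1],[0,0,0,-4]]

  R1 -= -4·R0 → [0,5,-2,0]
  R2 -= 4·R0 → [0,0,5,1]
  R3 -= -3·R0 → [0,20,-8,-4]
  R2 -= 0·R1 → [0,0,5,1]
  R3 -= 4·R1 → [0,0,0,-4]
  R3 -= 0·R2 → [0,0,0,-4]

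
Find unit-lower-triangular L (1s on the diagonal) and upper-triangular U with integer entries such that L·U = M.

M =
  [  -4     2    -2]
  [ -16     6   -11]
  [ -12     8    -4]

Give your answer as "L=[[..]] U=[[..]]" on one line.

L=[[1,0,0],[4,1,0],[3,-1,1]] U=[[-4,2,-2],[0,-2,-3],[0,0,-1]]

  r1 -= 4·r0 → [0,-2,-3]
  r2 -= 3·r0 → [0,2,2]
  r2 -= -1·r1 → [0,0,-1]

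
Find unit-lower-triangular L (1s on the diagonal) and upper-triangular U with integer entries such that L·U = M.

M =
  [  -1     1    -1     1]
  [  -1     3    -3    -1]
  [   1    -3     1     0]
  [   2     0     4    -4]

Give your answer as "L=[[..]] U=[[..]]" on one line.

  R1 -= 1·R0 → [0,2,-2,-2]
  R2 -= -1·R0 → [0,-2,0,1]
  R3 -= -2·R0 → [0,2,2,-2]
  R2 -= -1·R1 → [0,0,-2,-1]
  R3 -= 1·R1 → [0,0,4,0]
  R3 -= -2·R2 → [0,0,0,-2]

L=[[1,0,0,0],[1,1,0,0],[-1,-1,1,0],[-2,1,-2,1]] U=[[-1,1,-1,1],[0,2,-2,-2],[0,0,-2,-1],[0,0,0,-2]]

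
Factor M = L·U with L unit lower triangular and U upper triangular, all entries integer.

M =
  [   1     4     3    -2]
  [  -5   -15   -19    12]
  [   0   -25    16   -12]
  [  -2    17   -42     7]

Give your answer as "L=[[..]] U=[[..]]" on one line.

  r1 -= -5·r0 → [0,5,-4,2]
  r2 -= 0·r0 → [0,-25,16,-12]
  r3 -= -2·r0 → [0,25,-36,3]
  r2 -= -5·r1 → [0,0,-4,-2]
  r3 -= 5·r1 → [0,0,-16,-7]
  r3 -= 4·r2 → [0,0,0,1]

L=[[1,0,0,0],[-5,1,0,0],[0,-5,1,0],[-2,5,4,1]] U=[[1,4,3,-2],[0,5,-4,2],[0,0,-4,-2],[0,0,0,1]]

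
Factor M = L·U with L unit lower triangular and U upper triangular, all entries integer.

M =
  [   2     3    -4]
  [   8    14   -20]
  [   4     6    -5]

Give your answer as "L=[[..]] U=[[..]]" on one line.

L=[[1,0,0],[4,1,0],[2,0,1]] U=[[2,3,-4],[0,2,-4],[0,0,3]]

  r1 -= 4·r0 → [0,2,-4]
  r2 -= 2·r0 → [0,0,3]
  r2 -= 0·r1 → [0,0,3]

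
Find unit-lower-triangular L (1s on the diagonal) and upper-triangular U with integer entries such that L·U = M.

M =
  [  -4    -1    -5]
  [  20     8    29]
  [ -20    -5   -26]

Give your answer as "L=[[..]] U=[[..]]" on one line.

  row1 -= -5·row0 → [0,3,4]
  row2 -= 5·row0 → [0,0,-1]
  row2 -= 0·row1 → [0,0,-1]

L=[[1,0,0],[-5,1,0],[5,0,1]] U=[[-4,-1,-5],[0,3,4],[0,0,-1]]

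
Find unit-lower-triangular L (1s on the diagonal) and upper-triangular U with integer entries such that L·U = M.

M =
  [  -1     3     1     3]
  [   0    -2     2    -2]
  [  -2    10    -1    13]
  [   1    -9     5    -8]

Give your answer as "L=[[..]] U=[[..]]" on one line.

L=[[1,0,0,0],[0,1,0,0],[2,-2,1,0],[-1,3,0,1]] U=[[-1,3,1,3],[0,-2,2,-2],[0,0,1,3],[0,0,0,1]]

  r1 -= 0·r0 → [0,-2,2,-2]
  r2 -= 2·r0 → [0,4,-3,7]
  r3 -= -1·r0 → [0,-6,6,-5]
  r2 -= -2·r1 → [0,0,1,3]
  r3 -= 3·r1 → [0,0,0,1]
  r3 -= 0·r2 → [0,0,0,1]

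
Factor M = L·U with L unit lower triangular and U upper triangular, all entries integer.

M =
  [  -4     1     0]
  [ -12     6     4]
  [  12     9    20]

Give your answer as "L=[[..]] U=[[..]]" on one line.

L=[[1,0,0],[3,1,0],[-3,4,1]] U=[[-4,1,0],[0,3,4],[0,0,4]]

  row1 -= 3·row0 → [0,3,4]
  row2 -= -3·row0 → [0,12,20]
  row2 -= 4·row1 → [0,0,4]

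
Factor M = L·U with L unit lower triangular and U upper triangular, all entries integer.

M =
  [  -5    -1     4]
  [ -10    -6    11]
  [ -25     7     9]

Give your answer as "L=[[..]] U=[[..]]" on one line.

  R1 -= 2·R0 → [0,-4,3]
  R2 -= 5·R0 → [0,12,-11]
  R2 -= -3·R1 → [0,0,-2]

L=[[1,0,0],[2,1,0],[5,-3,1]] U=[[-5,-1,4],[0,-4,3],[0,0,-2]]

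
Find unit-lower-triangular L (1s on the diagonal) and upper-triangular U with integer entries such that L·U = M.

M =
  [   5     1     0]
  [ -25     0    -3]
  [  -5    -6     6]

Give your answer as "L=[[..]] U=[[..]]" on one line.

L=[[1,0,0],[-5,1,0],[-1,-1,1]] U=[[5,1,0],[0,5,-3],[0,0,3]]

  r1 -= -5·r0 → [0,5,-3]
  r2 -= -1·r0 → [0,-5,6]
  r2 -= -1·r1 → [0,0,3]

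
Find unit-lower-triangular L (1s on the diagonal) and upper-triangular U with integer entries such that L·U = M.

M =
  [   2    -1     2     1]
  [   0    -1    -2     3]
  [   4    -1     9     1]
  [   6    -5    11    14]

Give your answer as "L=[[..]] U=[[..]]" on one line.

L=[[1,0,0,0],[0,1,0,0],[2,-1,1,0],[3,2,3,1]] U=[[2,-1,2,1],[0,-1,-2,3],[0,0,3,2],[0,0,0,-1]]

  row1 -= 0·row0 → [0,-1,-2,3]
  row2 -= 2·row0 → [0,1,5,-1]
  row3 -= 3·row0 → [0,-2,5,11]
  row2 -= -1·row1 → [0,0,3,2]
  row3 -= 2·row1 → [0,0,9,5]
  row3 -= 3·row2 → [0,0,0,-1]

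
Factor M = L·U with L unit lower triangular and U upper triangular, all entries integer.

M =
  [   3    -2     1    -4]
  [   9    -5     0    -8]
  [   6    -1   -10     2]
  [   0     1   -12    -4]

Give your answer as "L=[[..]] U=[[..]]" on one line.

L=[[1,0,0,0],[3,1,0,0],[2,3,1,0],[0,1,3,1]] U=[[3,-2,1,-4],[0,1,-3,4],[0,0,-3,-2],[0,0,0,-2]]

  R1 -= 3·R0 → [0,1,-3,4]
  R2 -= 2·R0 → [0,3,-12,10]
  R3 -= 0·R0 → [0,1,-12,-4]
  R2 -= 3·R1 → [0,0,-3,-2]
  R3 -= 1·R1 → [0,0,-9,-8]
  R3 -= 3·R2 → [0,0,0,-2]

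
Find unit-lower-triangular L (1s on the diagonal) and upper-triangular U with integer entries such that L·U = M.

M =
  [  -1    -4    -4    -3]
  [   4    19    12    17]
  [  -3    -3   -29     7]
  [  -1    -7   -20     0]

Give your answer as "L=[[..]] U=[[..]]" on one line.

  R1 -= -4·R0 → [0,3,-4,5]
  R2 -= 3·R0 → [0,9,-17,16]
  R3 -= 1·R0 → [0,-3,-16,3]
  R2 -= 3·R1 → [0,0,-5,1]
  R3 -= -1·R1 → [0,0,-20,8]
  R3 -= 4·R2 → [0,0,0,4]

L=[[1,0,0,0],[-4,1,0,0],[3,3,1,0],[1,-1,4,1]] U=[[-1,-4,-4,-3],[0,3,-4,5],[0,0,-5,1],[0,0,0,4]]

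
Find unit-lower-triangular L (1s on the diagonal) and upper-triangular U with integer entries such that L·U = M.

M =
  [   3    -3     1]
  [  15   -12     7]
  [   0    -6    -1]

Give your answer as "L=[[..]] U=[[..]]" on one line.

  r1 -= 5·r0 → [0,3,2]
  r2 -= 0·r0 → [0,-6,-1]
  r2 -= -2·r1 → [0,0,3]

L=[[1,0,0],[5,1,0],[0,-2,1]] U=[[3,-3,1],[0,3,2],[0,0,3]]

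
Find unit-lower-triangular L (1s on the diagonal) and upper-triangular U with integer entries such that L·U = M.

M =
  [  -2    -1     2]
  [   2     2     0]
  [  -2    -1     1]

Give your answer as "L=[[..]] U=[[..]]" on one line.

  R1 -= -1·R0 → [0,1,2]
  R2 -= 1·R0 → [0,0,-1]
  R2 -= 0·R1 → [0,0,-1]

L=[[1,0,0],[-1,1,0],[1,0,1]] U=[[-2,-1,2],[0,1,2],[0,0,-1]]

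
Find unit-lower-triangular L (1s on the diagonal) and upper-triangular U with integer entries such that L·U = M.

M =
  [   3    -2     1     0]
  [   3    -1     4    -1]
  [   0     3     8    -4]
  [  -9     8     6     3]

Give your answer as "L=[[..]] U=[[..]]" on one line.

  row1 -= 1·row0 → [0,1,3,-1]
  row2 -= 0·row0 → [0,3,8,-4]
  row3 -= -3·row0 → [0,2,9,3]
  row2 -= 3·row1 → [0,0,-1,-1]
  row3 -= 2·row1 → [0,0,3,5]
  row3 -= -3·row2 → [0,0,0,2]

L=[[1,0,0,0],[1,1,0,0],[0,3,1,0],[-3,2,-3,1]] U=[[3,-2,1,0],[0,1,3,-1],[0,0,-1,-1],[0,0,0,2]]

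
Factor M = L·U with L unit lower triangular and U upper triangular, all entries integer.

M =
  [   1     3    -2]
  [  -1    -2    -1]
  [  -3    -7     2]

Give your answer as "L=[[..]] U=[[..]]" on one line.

  row1 -= -1·row0 → [0,1,-3]
  row2 -= -3·row0 → [0,2,-4]
  row2 -= 2·row1 → [0,0,2]

L=[[1,0,0],[-1,1,0],[-3,2,1]] U=[[1,3,-2],[0,1,-3],[0,0,2]]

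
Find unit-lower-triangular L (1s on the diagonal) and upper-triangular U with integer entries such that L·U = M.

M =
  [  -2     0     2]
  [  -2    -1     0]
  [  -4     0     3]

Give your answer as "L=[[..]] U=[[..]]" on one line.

L=[[1,0,0],[1,1,0],[2,0,1]] U=[[-2,0,2],[0,-1,-2],[0,0,-1]]

  r1 -= 1·r0 → [0,-1,-2]
  r2 -= 2·r0 → [0,0,-1]
  r2 -= 0·r1 → [0,0,-1]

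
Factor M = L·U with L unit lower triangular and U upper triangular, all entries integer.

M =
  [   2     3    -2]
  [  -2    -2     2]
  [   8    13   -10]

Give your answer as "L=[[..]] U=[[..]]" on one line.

L=[[1,0,0],[-1,1,0],[4,1,1]] U=[[2,3,-2],[0,1,0],[0,0,-2]]

  row1 -= -1·row0 → [0,1,0]
  row2 -= 4·row0 → [0,1,-2]
  row2 -= 1·row1 → [0,0,-2]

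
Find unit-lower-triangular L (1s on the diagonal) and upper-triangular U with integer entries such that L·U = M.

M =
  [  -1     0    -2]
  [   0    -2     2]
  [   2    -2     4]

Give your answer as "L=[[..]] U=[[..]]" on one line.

L=[[1,0,0],[0,1,0],[-2,1,1]] U=[[-1,0,-2],[0,-2,2],[0,0,-2]]

  r1 -= 0·r0 → [0,-2,2]
  r2 -= -2·r0 → [0,-2,0]
  r2 -= 1·r1 → [0,0,-2]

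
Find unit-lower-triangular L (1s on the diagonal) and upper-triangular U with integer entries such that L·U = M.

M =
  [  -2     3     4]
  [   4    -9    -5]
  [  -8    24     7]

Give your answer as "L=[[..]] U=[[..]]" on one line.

  row1 -= -2·row0 → [0,-3,3]
  row2 -= 4·row0 → [0,12,-9]
  row2 -= -4·row1 → [0,0,3]

L=[[1,0,0],[-2,1,0],[4,-4,1]] U=[[-2,3,4],[0,-3,3],[0,0,3]]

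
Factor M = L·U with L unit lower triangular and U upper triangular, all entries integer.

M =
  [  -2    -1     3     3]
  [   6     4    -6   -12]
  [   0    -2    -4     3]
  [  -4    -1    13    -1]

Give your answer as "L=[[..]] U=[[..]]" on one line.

L=[[1,0,0,0],[-3,1,0,0],[0,-2,1,0],[2,1,2,1]] U=[[-2,-1,3,3],[0,1,3,-3],[0,0,2,-3],[0,0,0,2]]

  r1 -= -3·r0 → [0,1,3,-3]
  r2 -= 0·r0 → [0,-2,-4,3]
  r3 -= 2·r0 → [0,1,7,-7]
  r2 -= -2·r1 → [0,0,2,-3]
  r3 -= 1·r1 → [0,0,4,-4]
  r3 -= 2·r2 → [0,0,0,2]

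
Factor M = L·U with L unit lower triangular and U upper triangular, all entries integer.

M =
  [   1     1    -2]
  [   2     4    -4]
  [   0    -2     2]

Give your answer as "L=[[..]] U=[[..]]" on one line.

L=[[1,0,0],[2,1,0],[0,-1,1]] U=[[1,1,-2],[0,2,0],[0,0,2]]

  row1 -= 2·row0 → [0,2,0]
  row2 -= 0·row0 → [0,-2,2]
  row2 -= -1·row1 → [0,0,2]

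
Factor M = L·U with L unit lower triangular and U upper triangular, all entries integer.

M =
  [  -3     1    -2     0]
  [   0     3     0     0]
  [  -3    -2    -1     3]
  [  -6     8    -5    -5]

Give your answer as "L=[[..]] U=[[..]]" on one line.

L=[[1,0,0,0],[0,1,0,0],[1,-1,1,0],[2,2,-1,1]] U=[[-3,1,-2,0],[0,3,0,0],[0,0,1,3],[0,0,0,-2]]

  r1 -= 0·r0 → [0,3,0,0]
  r2 -= 1·r0 → [0,-3,1,3]
  r3 -= 2·r0 → [0,6,-1,-5]
  r2 -= -1·r1 → [0,0,1,3]
  r3 -= 2·r1 → [0,0,-1,-5]
  r3 -= -1·r2 → [0,0,0,-2]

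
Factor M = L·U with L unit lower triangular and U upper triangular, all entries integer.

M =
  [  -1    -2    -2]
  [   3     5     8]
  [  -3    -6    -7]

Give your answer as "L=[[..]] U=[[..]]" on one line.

L=[[1,0,0],[-3,1,0],[3,0,1]] U=[[-1,-2,-2],[0,-1,2],[0,0,-1]]

  r1 -= -3·r0 → [0,-1,2]
  r2 -= 3·r0 → [0,0,-1]
  r2 -= 0·r1 → [0,0,-1]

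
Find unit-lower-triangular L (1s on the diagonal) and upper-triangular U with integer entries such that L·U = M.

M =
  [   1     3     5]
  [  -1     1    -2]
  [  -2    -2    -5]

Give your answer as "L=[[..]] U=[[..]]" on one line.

L=[[1,0,0],[-1,1,0],[-2,1,1]] U=[[1,3,5],[0,4,3],[0,0,2]]

  row1 -= -1·row0 → [0,4,3]
  row2 -= -2·row0 → [0,4,5]
  row2 -= 1·row1 → [0,0,2]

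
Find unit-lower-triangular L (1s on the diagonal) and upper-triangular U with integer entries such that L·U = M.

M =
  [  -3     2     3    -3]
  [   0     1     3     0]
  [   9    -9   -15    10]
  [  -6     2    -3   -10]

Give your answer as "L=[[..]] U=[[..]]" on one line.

  row1 -= 0·row0 → [0,1,3,0]
  row2 -= -3·row0 → [0,-3,-6,1]
  row3 -= 2·row0 → [0,-2,-9,-4]
  row2 -= -3·row1 → [0,0,3,1]
  row3 -= -2·row1 → [0,0,-3,-4]
  row3 -= -1·row2 → [0,0,0,-3]

L=[[1,0,0,0],[0,1,0,0],[-3,-3,1,0],[2,-2,-1,1]] U=[[-3,2,3,-3],[0,1,3,0],[0,0,3,1],[0,0,0,-3]]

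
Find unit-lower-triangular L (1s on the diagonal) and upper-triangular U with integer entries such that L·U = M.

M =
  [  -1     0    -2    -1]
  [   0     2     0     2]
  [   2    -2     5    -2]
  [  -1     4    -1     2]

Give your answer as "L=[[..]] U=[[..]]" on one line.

  R1 -= 0·R0 → [0,2,0,2]
  R2 -= -2·R0 → [0,-2,1,-4]
  R3 -= 1·R0 → [0,4,1,3]
  R2 -= -1·R1 → [0,0,1,-2]
  R3 -= 2·R1 → [0,0,1,-1]
  R3 -= 1·R2 → [0,0,0,1]

L=[[1,0,0,0],[0,1,0,0],[-2,-1,1,0],[1,2,1,1]] U=[[-1,0,-2,-1],[0,2,0,2],[0,0,1,-2],[0,0,0,1]]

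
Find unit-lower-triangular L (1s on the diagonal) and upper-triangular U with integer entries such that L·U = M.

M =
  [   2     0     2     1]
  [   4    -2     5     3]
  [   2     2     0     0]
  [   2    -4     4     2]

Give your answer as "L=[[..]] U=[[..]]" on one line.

L=[[1,0,0,0],[2,1,0,0],[1,-1,1,0],[1,2,0,1]] U=[[2,0,2,1],[0,-2,1,1],[0,0,-1,0],[0,0,0,-1]]

  R1 -= 2·R0 → [0,-2,1,1]
  R2 -= 1·R0 → [0,2,-2,-1]
  R3 -= 1·R0 → [0,-4,2,1]
  R2 -= -1·R1 → [0,0,-1,0]
  R3 -= 2·R1 → [0,0,0,-1]
  R3 -= 0·R2 → [0,0,0,-1]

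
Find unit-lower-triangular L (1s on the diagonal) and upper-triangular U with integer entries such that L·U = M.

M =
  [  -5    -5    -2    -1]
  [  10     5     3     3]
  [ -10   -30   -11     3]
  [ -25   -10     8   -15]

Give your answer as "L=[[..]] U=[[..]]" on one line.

  R1 -= -2·R0 → [0,-5,-1,1]
  R2 -= 2·R0 → [0,-20,-7,5]
  R3 -= 5·R0 → [0,15,18,-10]
  R2 -= 4·R1 → [0,0,-3,1]
  R3 -= -3·R1 → [0,0,15,-7]
  R3 -= -5·R2 → [0,0,0,-2]

L=[[1,0,0,0],[-2,1,0,0],[2,4,1,0],[5,-3,-5,1]] U=[[-5,-5,-2,-1],[0,-5,-1,1],[0,0,-3,1],[0,0,0,-2]]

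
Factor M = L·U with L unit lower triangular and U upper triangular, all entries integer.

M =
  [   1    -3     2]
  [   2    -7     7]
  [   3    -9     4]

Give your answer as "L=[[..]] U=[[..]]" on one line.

  R1 -= 2·R0 → [0,-1,3]
  R2 -= 3·R0 → [0,0,-2]
  R2 -= 0·R1 → [0,0,-2]

L=[[1,0,0],[2,1,0],[3,0,1]] U=[[1,-3,2],[0,-1,3],[0,0,-2]]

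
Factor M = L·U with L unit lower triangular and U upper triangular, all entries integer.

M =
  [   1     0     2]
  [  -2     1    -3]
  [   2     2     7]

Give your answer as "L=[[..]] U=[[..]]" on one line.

L=[[1,0,0],[-2,1,0],[2,2,1]] U=[[1,0,2],[0,1,1],[0,0,1]]

  R1 -= -2·R0 → [0,1,1]
  R2 -= 2·R0 → [0,2,3]
  R2 -= 2·R1 → [0,0,1]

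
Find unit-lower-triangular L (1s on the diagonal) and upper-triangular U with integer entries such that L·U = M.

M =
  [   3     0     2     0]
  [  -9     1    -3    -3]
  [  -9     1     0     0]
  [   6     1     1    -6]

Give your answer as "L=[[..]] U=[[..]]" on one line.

L=[[1,0,0,0],[-3,1,0,0],[-3,1,1,0],[2,1,-2,1]] U=[[3,0,2,0],[0,1,3,-3],[0,0,3,3],[0,0,0,3]]

  row1 -= -3·row0 → [0,1,3,-3]
  row2 -= -3·row0 → [0,1,6,0]
  row3 -= 2·row0 → [0,1,-3,-6]
  row2 -= 1·row1 → [0,0,3,3]
  row3 -= 1·row1 → [0,0,-6,-3]
  row3 -= -2·row2 → [0,0,0,3]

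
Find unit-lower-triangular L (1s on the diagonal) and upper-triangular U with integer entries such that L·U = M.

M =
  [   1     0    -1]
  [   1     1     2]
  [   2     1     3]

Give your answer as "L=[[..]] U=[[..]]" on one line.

L=[[1,0,0],[1,1,0],[2,1,1]] U=[[1,0,-1],[0,1,3],[0,0,2]]

  R1 -= 1·R0 → [0,1,3]
  R2 -= 2·R0 → [0,1,5]
  R2 -= 1·R1 → [0,0,2]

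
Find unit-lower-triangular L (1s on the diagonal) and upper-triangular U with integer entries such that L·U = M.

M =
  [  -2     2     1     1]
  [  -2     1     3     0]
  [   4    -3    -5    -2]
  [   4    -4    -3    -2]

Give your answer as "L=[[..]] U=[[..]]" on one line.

  r1 -= 1·r0 → [0,-1,2,-1]
  r2 -= -2·r0 → [0,1,-3,0]
  r3 -= -2·r0 → [0,0,-1,0]
  r2 -= -1·r1 → [0,0,-1,-1]
  r3 -= 0·r1 → [0,0,-1,0]
  r3 -= 1·r2 → [0,0,0,1]

L=[[1,0,0,0],[1,1,0,0],[-2,-1,1,0],[-2,0,1,1]] U=[[-2,2,1,1],[0,-1,2,-1],[0,0,-1,-1],[0,0,0,1]]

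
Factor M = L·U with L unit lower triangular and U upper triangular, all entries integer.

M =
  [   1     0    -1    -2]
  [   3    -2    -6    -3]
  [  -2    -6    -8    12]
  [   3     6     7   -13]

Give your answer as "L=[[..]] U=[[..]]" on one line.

L=[[1,0,0,0],[3,1,0,0],[-2,3,1,0],[3,-3,-1,1]] U=[[1,0,-1,-2],[0,-2,-3,3],[0,0,-1,-1],[0,0,0,1]]

  row1 -= 3·row0 → [0,-2,-3,3]
  row2 -= -2·row0 → [0,-6,-10,8]
  row3 -= 3·row0 → [0,6,10,-7]
  row2 -= 3·row1 → [0,0,-1,-1]
  row3 -= -3·row1 → [0,0,1,2]
  row3 -= -1·row2 → [0,0,0,1]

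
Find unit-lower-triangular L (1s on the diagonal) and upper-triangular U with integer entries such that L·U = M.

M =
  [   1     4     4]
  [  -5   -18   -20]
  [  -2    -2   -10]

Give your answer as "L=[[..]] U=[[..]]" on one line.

L=[[1,0,0],[-5,1,0],[-2,3,1]] U=[[1,4,4],[0,2,0],[0,0,-2]]

  r1 -= -5·r0 → [0,2,0]
  r2 -= -2·r0 → [0,6,-2]
  r2 -= 3·r1 → [0,0,-2]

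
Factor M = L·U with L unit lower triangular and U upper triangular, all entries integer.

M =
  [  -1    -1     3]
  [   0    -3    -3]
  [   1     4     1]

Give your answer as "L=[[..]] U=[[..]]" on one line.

L=[[1,0,0],[0,1,0],[-1,-1,1]] U=[[-1,-1,3],[0,-3,-3],[0,0,1]]

  R1 -= 0·R0 → [0,-3,-3]
  R2 -= -1·R0 → [0,3,4]
  R2 -= -1·R1 → [0,0,1]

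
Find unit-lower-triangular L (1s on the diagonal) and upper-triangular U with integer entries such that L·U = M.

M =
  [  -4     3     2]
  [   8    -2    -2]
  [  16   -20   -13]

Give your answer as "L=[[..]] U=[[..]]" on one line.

  R1 -= -2·R0 → [0,4,2]
  R2 -= -4·R0 → [0,-8,-5]
  R2 -= -2·R1 → [0,0,-1]

L=[[1,0,0],[-2,1,0],[-4,-2,1]] U=[[-4,3,2],[0,4,2],[0,0,-1]]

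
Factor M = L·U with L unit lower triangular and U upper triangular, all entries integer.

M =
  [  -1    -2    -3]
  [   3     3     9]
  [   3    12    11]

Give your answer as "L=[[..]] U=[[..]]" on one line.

L=[[1,0,0],[-3,1,0],[-3,-2,1]] U=[[-1,-2,-3],[0,-3,0],[0,0,2]]

  row1 -= -3·row0 → [0,-3,0]
  row2 -= -3·row0 → [0,6,2]
  row2 -= -2·row1 → [0,0,2]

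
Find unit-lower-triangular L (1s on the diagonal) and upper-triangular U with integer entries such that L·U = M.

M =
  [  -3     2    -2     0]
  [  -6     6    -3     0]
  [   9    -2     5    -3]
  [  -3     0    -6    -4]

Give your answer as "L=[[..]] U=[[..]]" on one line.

  row1 -= 2·row0 → [0,2,1,0]
  row2 -= -3·row0 → [0,4,-1,-3]
  row3 -= 1·row0 → [0,-2,-4,-4]
  row2 -= 2·row1 → [0,0,-3,-3]
  row3 -= -1·row1 → [0,0,-3,-4]
  row3 -= 1·row2 → [0,0,0,-1]

L=[[1,0,0,0],[2,1,0,0],[-3,2,1,0],[1,-1,1,1]] U=[[-3,2,-2,0],[0,2,1,0],[0,0,-3,-3],[0,0,0,-1]]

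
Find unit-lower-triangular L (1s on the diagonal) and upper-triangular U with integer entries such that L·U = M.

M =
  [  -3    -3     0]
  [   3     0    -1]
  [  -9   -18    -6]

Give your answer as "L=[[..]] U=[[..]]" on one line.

L=[[1,0,0],[-1,1,0],[3,3,1]] U=[[-3,-3,0],[0,-3,-1],[0,0,-3]]

  R1 -= -1·R0 → [0,-3,-1]
  R2 -= 3·R0 → [0,-9,-6]
  R2 -= 3·R1 → [0,0,-3]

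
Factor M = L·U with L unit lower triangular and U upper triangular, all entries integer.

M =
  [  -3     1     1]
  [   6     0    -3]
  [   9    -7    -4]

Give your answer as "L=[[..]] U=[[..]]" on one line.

  r1 -= -2·r0 → [0,2,-1]
  r2 -= -3·r0 → [0,-4,-1]
  r2 -= -2·r1 → [0,0,-3]

L=[[1,0,0],[-2,1,0],[-3,-2,1]] U=[[-3,1,1],[0,2,-1],[0,0,-3]]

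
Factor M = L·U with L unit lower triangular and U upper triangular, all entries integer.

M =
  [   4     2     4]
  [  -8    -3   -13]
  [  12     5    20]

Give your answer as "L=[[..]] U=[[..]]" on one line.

  r1 -= -2·r0 → [0,1,-5]
  r2 -= 3·r0 → [0,-1,8]
  r2 -= -1·r1 → [0,0,3]

L=[[1,0,0],[-2,1,0],[3,-1,1]] U=[[4,2,4],[0,1,-5],[0,0,3]]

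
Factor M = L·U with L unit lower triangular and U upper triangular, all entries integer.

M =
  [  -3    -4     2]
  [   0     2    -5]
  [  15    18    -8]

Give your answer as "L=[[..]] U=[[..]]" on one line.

  row1 -= 0·row0 → [0,2,-5]
  row2 -= -5·row0 → [0,-2,2]
  row2 -= -1·row1 → [0,0,-3]

L=[[1,0,0],[0,1,0],[-5,-1,1]] U=[[-3,-4,2],[0,2,-5],[0,0,-3]]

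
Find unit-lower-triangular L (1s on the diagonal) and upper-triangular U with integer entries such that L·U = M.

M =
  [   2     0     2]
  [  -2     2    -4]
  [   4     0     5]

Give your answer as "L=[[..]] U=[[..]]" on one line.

  row1 -= -1·row0 → [0,2,-2]
  row2 -= 2·row0 → [0,0,1]
  row2 -= 0·row1 → [0,0,1]

L=[[1,0,0],[-1,1,0],[2,0,1]] U=[[2,0,2],[0,2,-2],[0,0,1]]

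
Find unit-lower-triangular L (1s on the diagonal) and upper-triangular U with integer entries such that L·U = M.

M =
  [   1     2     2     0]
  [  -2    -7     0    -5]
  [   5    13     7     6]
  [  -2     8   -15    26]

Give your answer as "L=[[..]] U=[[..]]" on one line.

  R1 -= -2·R0 → [0,-3,4,-5]
  R2 -= 5·R0 → [0,3,-3,6]
  R3 -= -2·R0 → [0,12,-11,26]
  R2 -= -1·R1 → [0,0,1,1]
  R3 -= -4·R1 → [0,0,5,6]
  R3 -= 5·R2 → [0,0,0,1]

L=[[1,0,0,0],[-2,1,0,0],[5,-1,1,0],[-2,-4,5,1]] U=[[1,2,2,0],[0,-3,4,-5],[0,0,1,1],[0,0,0,1]]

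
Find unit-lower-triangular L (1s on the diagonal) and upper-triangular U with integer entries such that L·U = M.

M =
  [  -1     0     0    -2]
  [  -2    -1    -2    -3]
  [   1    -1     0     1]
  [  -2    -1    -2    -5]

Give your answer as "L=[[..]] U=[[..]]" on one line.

L=[[1,0,0,0],[2,1,0,0],[-1,1,1,0],[2,1,0,1]] U=[[-1,0,0,-2],[0,-1,-2,1],[0,0,2,-2],[0,0,0,-2]]

  row1 -= 2·row0 → [0,-1,-2,1]
  row2 -= -1·row0 → [0,-1,0,-1]
  row3 -= 2·row0 → [0,-1,-2,-1]
  row2 -= 1·row1 → [0,0,2,-2]
  row3 -= 1·row1 → [0,0,0,-2]
  row3 -= 0·row2 → [0,0,0,-2]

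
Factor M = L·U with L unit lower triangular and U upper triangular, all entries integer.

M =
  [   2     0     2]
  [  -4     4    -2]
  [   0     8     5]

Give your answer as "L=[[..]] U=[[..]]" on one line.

L=[[1,0,0],[-2,1,0],[0,2,1]] U=[[2,0,2],[0,4,2],[0,0,1]]

  row1 -= -2·row0 → [0,4,2]
  row2 -= 0·row0 → [0,8,5]
  row2 -= 2·row1 → [0,0,1]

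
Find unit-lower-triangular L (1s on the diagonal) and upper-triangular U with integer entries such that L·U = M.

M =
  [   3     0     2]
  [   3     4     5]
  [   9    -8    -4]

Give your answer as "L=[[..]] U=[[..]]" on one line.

  r1 -= 1·r0 → [0,4,3]
  r2 -= 3·r0 → [0,-8,-10]
  r2 -= -2·r1 → [0,0,-4]

L=[[1,0,0],[1,1,0],[3,-2,1]] U=[[3,0,2],[0,4,3],[0,0,-4]]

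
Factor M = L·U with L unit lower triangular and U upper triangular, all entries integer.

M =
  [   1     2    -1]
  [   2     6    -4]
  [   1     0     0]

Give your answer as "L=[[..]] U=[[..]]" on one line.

L=[[1,0,0],[2,1,0],[1,-1,1]] U=[[1,2,-1],[0,2,-2],[0,0,-1]]

  row1 -= 2·row0 → [0,2,-2]
  row2 -= 1·row0 → [0,-2,1]
  row2 -= -1·row1 → [0,0,-1]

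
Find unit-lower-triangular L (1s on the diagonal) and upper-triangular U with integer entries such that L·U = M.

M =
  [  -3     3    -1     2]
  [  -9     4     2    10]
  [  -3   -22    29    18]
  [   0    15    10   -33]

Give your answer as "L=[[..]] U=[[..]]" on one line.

  r1 -= 3·r0 → [0,-5,5,4]
  r2 -= 1·r0 → [0,-25,30,16]
  r3 -= 0·r0 → [0,15,10,-33]
  r2 -= 5·r1 → [0,0,5,-4]
  r3 -= -3·r1 → [0,0,25,-21]
  r3 -= 5·r2 → [0,0,0,-1]

L=[[1,0,0,0],[3,1,0,0],[1,5,1,0],[0,-3,5,1]] U=[[-3,3,-1,2],[0,-5,5,4],[0,0,5,-4],[0,0,0,-1]]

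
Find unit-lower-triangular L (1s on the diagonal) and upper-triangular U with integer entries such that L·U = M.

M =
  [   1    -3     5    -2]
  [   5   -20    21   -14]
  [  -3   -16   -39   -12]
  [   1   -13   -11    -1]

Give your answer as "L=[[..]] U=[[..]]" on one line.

  row1 -= 5·row0 → [0,-5,-4,-4]
  row2 -= -3·row0 → [0,-25,-24,-18]
  row3 -= 1·row0 → [0,-10,-16,1]
  row2 -= 5·row1 → [0,0,-4,2]
  row3 -= 2·row1 → [0,0,-8,9]
  row3 -= 2·row2 → [0,0,0,5]

L=[[1,0,0,0],[5,1,0,0],[-3,5,1,0],[1,2,2,1]] U=[[1,-3,5,-2],[0,-5,-4,-4],[0,0,-4,2],[0,0,0,5]]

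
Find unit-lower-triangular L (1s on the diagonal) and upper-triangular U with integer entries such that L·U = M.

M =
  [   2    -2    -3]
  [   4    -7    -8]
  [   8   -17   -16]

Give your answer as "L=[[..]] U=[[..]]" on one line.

L=[[1,0,0],[2,1,0],[4,3,1]] U=[[2,-2,-3],[0,-3,-2],[0,0,2]]

  R1 -= 2·R0 → [0,-3,-2]
  R2 -= 4·R0 → [0,-9,-4]
  R2 -= 3·R1 → [0,0,2]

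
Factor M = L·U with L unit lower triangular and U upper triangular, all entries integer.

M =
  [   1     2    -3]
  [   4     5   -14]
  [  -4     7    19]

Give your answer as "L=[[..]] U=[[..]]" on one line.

  r1 -= 4·r0 → [0,-3,-2]
  r2 -= -4·r0 → [0,15,7]
  r2 -= -5·r1 → [0,0,-3]

L=[[1,0,0],[4,1,0],[-4,-5,1]] U=[[1,2,-3],[0,-3,-2],[0,0,-3]]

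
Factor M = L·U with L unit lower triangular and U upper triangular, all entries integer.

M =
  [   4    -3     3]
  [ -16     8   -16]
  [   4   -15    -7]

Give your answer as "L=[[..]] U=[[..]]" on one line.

L=[[1,0,0],[-4,1,0],[1,3,1]] U=[[4,-3,3],[0,-4,-4],[0,0,2]]

  r1 -= -4·r0 → [0,-4,-4]
  r2 -= 1·r0 → [0,-12,-10]
  r2 -= 3·r1 → [0,0,2]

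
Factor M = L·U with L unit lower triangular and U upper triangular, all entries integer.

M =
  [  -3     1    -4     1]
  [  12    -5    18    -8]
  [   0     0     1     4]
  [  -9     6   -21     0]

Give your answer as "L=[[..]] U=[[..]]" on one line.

  row1 -= -4·row0 → [0,-1,2,-4]
  row2 -= 0·row0 → [0,0,1,4]
  row3 -= 3·row0 → [0,3,-9,-3]
  row2 -= 0·row1 → [0,0,1,4]
  row3 -= -3·row1 → [0,0,-3,-15]
  row3 -= -3·row2 → [0,0,0,-3]

L=[[1,0,0,0],[-4,1,0,0],[0,0,1,0],[3,-3,-3,1]] U=[[-3,1,-4,1],[0,-1,2,-4],[0,0,1,4],[0,0,0,-3]]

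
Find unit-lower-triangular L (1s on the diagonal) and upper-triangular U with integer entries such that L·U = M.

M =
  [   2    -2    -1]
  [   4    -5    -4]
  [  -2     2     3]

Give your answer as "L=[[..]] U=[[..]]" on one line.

L=[[1,0,0],[2,1,0],[-1,0,1]] U=[[2,-2,-1],[0,-1,-2],[0,0,2]]

  R1 -= 2·R0 → [0,-1,-2]
  R2 -= -1·R0 → [0,0,2]
  R2 -= 0·R1 → [0,0,2]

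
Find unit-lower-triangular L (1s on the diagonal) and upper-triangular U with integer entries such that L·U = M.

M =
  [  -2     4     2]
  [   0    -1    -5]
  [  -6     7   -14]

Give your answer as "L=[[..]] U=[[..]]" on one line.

L=[[1,0,0],[0,1,0],[3,5,1]] U=[[-2,4,2],[0,-1,-5],[0,0,5]]

  r1 -= 0·r0 → [0,-1,-5]
  r2 -= 3·r0 → [0,-5,-20]
  r2 -= 5·r1 → [0,0,5]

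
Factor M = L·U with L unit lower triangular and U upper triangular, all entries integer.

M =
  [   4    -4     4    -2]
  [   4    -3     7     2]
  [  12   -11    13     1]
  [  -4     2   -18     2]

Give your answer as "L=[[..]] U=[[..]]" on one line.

  r1 -= 1·r0 → [0,1,3,4]
  r2 -= 3·r0 → [0,1,1,7]
  r3 -= -1·r0 → [0,-2,-14,0]
  r2 -= 1·r1 → [0,0,-2,3]
  r3 -= -2·r1 → [0,0,-8,8]
  r3 -= 4·r2 → [0,0,0,-4]

L=[[1,0,0,0],[1,1,0,0],[3,1,1,0],[-1,-2,4,1]] U=[[4,-4,4,-2],[0,1,3,4],[0,0,-2,3],[0,0,0,-4]]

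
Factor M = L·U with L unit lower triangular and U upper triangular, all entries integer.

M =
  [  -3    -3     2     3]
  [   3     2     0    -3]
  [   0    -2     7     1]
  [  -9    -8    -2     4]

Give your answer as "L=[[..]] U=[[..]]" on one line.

L=[[1,0,0,0],[-1,1,0,0],[0,2,1,0],[3,-1,-2,1]] U=[[-3,-3,2,3],[0,-1,2,0],[0,0,3,1],[0,0,0,-3]]

  row1 -= -1·row0 → [0,-1,2,0]
  row2 -= 0·row0 → [0,-2,7,1]
  row3 -= 3·row0 → [0,1,-8,-5]
  row2 -= 2·row1 → [0,0,3,1]
  row3 -= -1·row1 → [0,0,-6,-5]
  row3 -= -2·row2 → [0,0,0,-3]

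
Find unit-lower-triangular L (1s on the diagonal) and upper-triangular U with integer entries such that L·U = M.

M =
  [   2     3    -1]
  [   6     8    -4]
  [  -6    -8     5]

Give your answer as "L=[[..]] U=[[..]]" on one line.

L=[[1,0,0],[3,1,0],[-3,-1,1]] U=[[2,3,-1],[0,-1,-1],[0,0,1]]

  R1 -= 3·R0 → [0,-1,-1]
  R2 -= -3·R0 → [0,1,2]
  R2 -= -1·R1 → [0,0,1]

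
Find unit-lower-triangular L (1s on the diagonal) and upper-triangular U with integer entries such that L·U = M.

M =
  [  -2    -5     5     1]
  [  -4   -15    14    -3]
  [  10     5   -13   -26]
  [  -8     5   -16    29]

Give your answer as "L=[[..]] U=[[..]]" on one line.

L=[[1,0,0,0],[2,1,0,0],[-5,4,1,0],[4,-5,4,1]] U=[[-2,-5,5,1],[0,-5,4,-5],[0,0,-4,-1],[0,0,0,4]]

  R1 -= 2·R0 → [0,-5,4,-5]
  R2 -= -5·R0 → [0,-20,12,-21]
  R3 -= 4·R0 → [0,25,-36,25]
  R2 -= 4·R1 → [0,0,-4,-1]
  R3 -= -5·R1 → [0,0,-16,0]
  R3 -= 4·R2 → [0,0,0,4]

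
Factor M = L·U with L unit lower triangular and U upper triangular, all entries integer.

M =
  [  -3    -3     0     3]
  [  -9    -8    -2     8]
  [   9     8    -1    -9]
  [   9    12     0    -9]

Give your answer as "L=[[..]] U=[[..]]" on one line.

  R1 -= 3·R0 → [0,1,-2,-1]
  R2 -= -3·R0 → [0,-1,-1,0]
  R3 -= -3·R0 → [0,3,0,0]
  R2 -= -1·R1 → [0,0,-3,-1]
  R3 -= 3·R1 → [0,0,6,3]
  R3 -= -2·R2 → [0,0,0,1]

L=[[1,0,0,0],[3,1,0,0],[-3,-1,1,0],[-3,3,-2,1]] U=[[-3,-3,0,3],[0,1,-2,-1],[0,0,-3,-1],[0,0,0,1]]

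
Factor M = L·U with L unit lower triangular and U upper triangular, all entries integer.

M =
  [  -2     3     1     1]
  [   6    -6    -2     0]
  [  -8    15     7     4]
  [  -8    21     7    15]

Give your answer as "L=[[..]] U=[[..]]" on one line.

  r1 -= -3·r0 → [0,3,1,3]
  r2 -= 4·r0 → [0,3,3,0]
  r3 -= 4·r0 → [0,9,3,11]
  r2 -= 1·r1 → [0,0,2,-3]
  r3 -= 3·r1 → [0,0,0,2]
  r3 -= 0·r2 → [0,0,0,2]

L=[[1,0,0,0],[-3,1,0,0],[4,1,1,0],[4,3,0,1]] U=[[-2,3,1,1],[0,3,1,3],[0,0,2,-3],[0,0,0,2]]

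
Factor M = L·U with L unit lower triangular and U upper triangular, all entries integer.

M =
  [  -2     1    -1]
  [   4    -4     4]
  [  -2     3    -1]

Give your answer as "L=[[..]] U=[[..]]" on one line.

  r1 -= -2·r0 → [0,-2,2]
  r2 -= 1·r0 → [0,2,0]
  r2 -= -1·r1 → [0,0,2]

L=[[1,0,0],[-2,1,0],[1,-1,1]] U=[[-2,1,-1],[0,-2,2],[0,0,2]]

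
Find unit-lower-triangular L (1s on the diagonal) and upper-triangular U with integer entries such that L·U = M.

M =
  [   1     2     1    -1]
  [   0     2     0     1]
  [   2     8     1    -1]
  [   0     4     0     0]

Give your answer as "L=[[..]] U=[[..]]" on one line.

  row1 -= 0·row0 → [0,2,0,1]
  row2 -= 2·row0 → [0,4,-1,1]
  row3 -= 0·row0 → [0,4,0,0]
  row2 -= 2·row1 → [0,0,-1,-1]
  row3 -= 2·row1 → [0,0,0,-2]
  row3 -= 0·row2 → [0,0,0,-2]

L=[[1,0,0,0],[0,1,0,0],[2,2,1,0],[0,2,0,1]] U=[[1,2,1,-1],[0,2,0,1],[0,0,-1,-1],[0,0,0,-2]]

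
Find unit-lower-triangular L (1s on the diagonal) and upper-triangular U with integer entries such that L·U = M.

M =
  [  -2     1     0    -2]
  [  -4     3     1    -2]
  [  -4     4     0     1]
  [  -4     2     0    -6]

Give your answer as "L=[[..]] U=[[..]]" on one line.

  r1 -= 2·r0 → [0,1,1,2]
  r2 -= 2·r0 → [0,2,0,5]
  r3 -= 2·r0 → [0,0,0,-2]
  r2 -= 2·r1 → [0,0,-2,1]
  r3 -= 0·r1 → [0,0,0,-2]
  r3 -= 0·r2 → [0,0,0,-2]

L=[[1,0,0,0],[2,1,0,0],[2,2,1,0],[2,0,0,1]] U=[[-2,1,0,-2],[0,1,1,2],[0,0,-2,1],[0,0,0,-2]]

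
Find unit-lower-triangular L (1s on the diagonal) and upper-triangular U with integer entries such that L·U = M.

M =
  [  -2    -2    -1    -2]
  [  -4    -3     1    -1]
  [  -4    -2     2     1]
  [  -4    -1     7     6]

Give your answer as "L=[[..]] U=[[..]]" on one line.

  row1 -= 2·row0 → [0,1,3,3]
  row2 -= 2·row0 → [0,2,4,5]
  row3 -= 2·row0 → [0,3,9,10]
  row2 -= 2·row1 → [0,0,-2,-1]
  row3 -= 3·row1 → [0,0,0,1]
  row3 -= 0·row2 → [0,0,0,1]

L=[[1,0,0,0],[2,1,0,0],[2,2,1,0],[2,3,0,1]] U=[[-2,-2,-1,-2],[0,1,3,3],[0,0,-2,-1],[0,0,0,1]]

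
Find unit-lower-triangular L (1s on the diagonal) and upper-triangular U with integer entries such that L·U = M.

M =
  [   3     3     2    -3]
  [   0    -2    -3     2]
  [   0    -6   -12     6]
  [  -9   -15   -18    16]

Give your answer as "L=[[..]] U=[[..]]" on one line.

  row1 -= 0·row0 → [0,-2,-3,2]
  row2 -= 0·row0 → [0,-6,-12,6]
  row3 -= -3·row0 → [0,-6,-12,7]
  row2 -= 3·row1 → [0,0,-3,0]
  row3 -= 3·row1 → [0,0,-3,1]
  row3 -= 1·row2 → [0,0,0,1]

L=[[1,0,0,0],[0,1,0,0],[0,3,1,0],[-3,3,1,1]] U=[[3,3,2,-3],[0,-2,-3,2],[0,0,-3,0],[0,0,0,1]]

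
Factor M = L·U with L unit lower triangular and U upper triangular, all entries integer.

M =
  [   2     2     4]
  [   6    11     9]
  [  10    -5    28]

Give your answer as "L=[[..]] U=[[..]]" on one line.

L=[[1,0,0],[3,1,0],[5,-3,1]] U=[[2,2,4],[0,5,-3],[0,0,-1]]

  R1 -= 3·R0 → [0,5,-3]
  R2 -= 5·R0 → [0,-15,8]
  R2 -= -3·R1 → [0,0,-1]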